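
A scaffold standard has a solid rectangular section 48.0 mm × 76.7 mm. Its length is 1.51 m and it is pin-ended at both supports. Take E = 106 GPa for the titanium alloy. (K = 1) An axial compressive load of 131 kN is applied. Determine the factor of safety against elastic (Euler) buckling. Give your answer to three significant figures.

Buckling occurs about the weak axis: I_min = h·b³/12 with b = 48.0 mm (the shorter side).
I_min = 76.7×48.0³/12 = 7.069×10^5 mm⁴
I = 7.069×10^5 mm⁴ = 7.069×10^-7 m⁴
Effective length L_e = K·L = 1 × 1.51 = 1.510 m
P_cr = π²EI / L_e² = π² × 106×10⁹ × 7.069×10^-7 / 1.510² = 3.243×10^5 N
Factor of safety n = P_cr / P = 324.33 / 131 = 2.48

n ≈ 2.48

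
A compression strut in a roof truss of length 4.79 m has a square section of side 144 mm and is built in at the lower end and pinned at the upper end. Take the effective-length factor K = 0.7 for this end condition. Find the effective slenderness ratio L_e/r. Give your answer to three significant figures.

I = a⁴/12 = 144⁴/12 = 3.583×10^7 mm⁴
A = 2.074×10^4 mm²;  r_min = √(I/A) = √(3.583×10^7/2.074×10^4) = 41.57 mm
L_e = K·L = 0.7 × 4.79 m = 3.353 m = 3353.0 mm
λ = L_e / r_min = 3353.0 / 41.57 = 80.7

λ ≈ 80.7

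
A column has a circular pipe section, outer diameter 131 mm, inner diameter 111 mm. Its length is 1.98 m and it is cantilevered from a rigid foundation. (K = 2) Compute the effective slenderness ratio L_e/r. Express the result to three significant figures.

d_o = 131 mm, d_i = 111 mm
I = π(d_o⁴ − d_i⁴)/64 = π(131⁴ − 111.0⁴)/64 = 7.004×10^6 mm⁴
A = 3.801×10^3 mm²;  r_min = √(I/A) = √(7.004×10^6/3.801×10^3) = 42.93 mm
L_e = K·L = 2 × 1.98 m = 3.960 m = 3960.0 mm
λ = L_e / r_min = 3960.0 / 42.93 = 92.3

λ ≈ 92.3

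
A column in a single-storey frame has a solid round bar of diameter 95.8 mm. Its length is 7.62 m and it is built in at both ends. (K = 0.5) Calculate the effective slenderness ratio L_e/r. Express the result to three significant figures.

I = πd⁴/64 = π×95.8⁴/64 = 4.135×10^6 mm⁴
A = 7.208×10^3 mm²;  r_min = √(I/A) = √(4.135×10^6/7.208×10^3) = 23.95 mm
L_e = K·L = 0.5 × 7.62 m = 3.810 m = 3810.0 mm
λ = L_e / r_min = 3810.0 / 23.95 = 159

λ ≈ 159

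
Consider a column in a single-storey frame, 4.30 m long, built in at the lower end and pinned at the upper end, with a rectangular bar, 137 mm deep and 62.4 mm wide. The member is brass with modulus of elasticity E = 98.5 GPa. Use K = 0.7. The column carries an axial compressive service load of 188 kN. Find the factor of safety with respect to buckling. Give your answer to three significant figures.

n ≈ 1.58

Buckling occurs about the weak axis: I_min = h·b³/12 with b = 62.4 mm (the shorter side).
I_min = 137×62.4³/12 = 2.774×10^6 mm⁴
I = 2.774×10^6 mm⁴ = 2.774×10^-6 m⁴
Effective length L_e = K·L = 0.7 × 4.30 = 3.010 m
P_cr = π²EI / L_e² = π² × 98.5×10⁹ × 2.774×10^-6 / 3.010² = 2.976×10^5 N
Factor of safety n = P_cr / P = 297.64 / 188 = 1.58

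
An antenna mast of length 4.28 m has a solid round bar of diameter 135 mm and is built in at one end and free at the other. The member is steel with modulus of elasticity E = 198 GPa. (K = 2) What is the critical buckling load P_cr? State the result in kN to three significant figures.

I = πd⁴/64 = π×135⁴/64 = 1.630×10^7 mm⁴
I = 1.630×10^7 mm⁴ = 1.630×10^-5 m⁴
Effective length L_e = K·L = 2 × 4.28 = 8.560 m
P_cr = π²EI / L_e² = π² × 198×10⁹ × 1.630×10^-5 / 8.560² = 4.348×10^5 N

P_cr ≈ 435 kN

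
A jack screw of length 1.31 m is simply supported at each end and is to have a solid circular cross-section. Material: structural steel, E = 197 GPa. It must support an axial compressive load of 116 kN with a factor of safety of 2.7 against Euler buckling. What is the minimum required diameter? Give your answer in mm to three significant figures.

Required P_cr = n·P = 2.7 × 116 = 313.2 kN
L_e = K·L = 1 × 1.31 = 1.310 m
Required I = P_cr·L_e²/(π²E) = 3.132×10^5 × 1.310² / (π² × 1.97×10^11) = 2.764×10^-7 m⁴
I_req = 2.764×10^5 mm⁴
Solid circle: I = πd⁴/64  ⇒  d = (64I/π)^(1/4) = (64×2.764×10^5/π)^(1/4) = 48.7 mm

d ≈ 48.7 mm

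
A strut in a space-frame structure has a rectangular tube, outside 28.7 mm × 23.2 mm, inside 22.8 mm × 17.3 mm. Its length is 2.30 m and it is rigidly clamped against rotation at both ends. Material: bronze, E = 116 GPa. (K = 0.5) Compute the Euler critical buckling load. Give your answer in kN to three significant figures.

Weak-axis I_min = (h_o·b_o³ − h_i·b_i³)/12 with b_o = 23.2, b_i = 17.30 mm (shorter outer/inner sides).
I_min = (28.7×23.2³ − 22.80×17.30³)/12 = 2.003×10^4 mm⁴
I = 2.003×10^4 mm⁴ = 2.003×10^-8 m⁴
Effective length L_e = K·L = 0.5 × 2.30 = 1.150 m
P_cr = π²EI / L_e² = π² × 116×10⁹ × 2.003×10^-8 / 1.150² = 1.734×10^4 N

P_cr ≈ 17.3 kN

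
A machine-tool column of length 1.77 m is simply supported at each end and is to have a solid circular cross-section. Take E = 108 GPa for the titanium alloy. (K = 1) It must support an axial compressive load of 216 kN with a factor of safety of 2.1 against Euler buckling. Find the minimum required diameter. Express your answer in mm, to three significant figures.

d ≈ 72.2 mm

Required P_cr = n·P = 2.1 × 216 = 453.6 kN
L_e = K·L = 1 × 1.77 = 1.770 m
Required I = P_cr·L_e²/(π²E) = 4.536×10^5 × 1.770² / (π² × 1.08×10^11) = 1.333×10^-6 m⁴
I_req = 1.333×10^6 mm⁴
Solid circle: I = πd⁴/64  ⇒  d = (64I/π)^(1/4) = (64×1.333×10^6/π)^(1/4) = 72.2 mm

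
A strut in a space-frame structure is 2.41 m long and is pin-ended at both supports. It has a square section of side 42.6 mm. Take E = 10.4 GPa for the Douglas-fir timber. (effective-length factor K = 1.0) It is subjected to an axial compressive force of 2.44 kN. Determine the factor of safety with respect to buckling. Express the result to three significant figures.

I = a⁴/12 = 42.6⁴/12 = 2.744×10^5 mm⁴
I = 2.744×10^5 mm⁴ = 2.744×10^-7 m⁴
Effective length L_e = K·L = 1 × 2.41 = 2.410 m
P_cr = π²EI / L_e² = π² × 10.4×10⁹ × 2.744×10^-7 / 2.410² = 4.850×10^3 N
Factor of safety n = P_cr / P = 4.8502 / 2.44 = 1.99

n ≈ 1.99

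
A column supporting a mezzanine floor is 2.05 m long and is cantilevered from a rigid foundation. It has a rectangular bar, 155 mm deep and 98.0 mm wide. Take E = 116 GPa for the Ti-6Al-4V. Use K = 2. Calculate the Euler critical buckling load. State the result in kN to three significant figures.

P_cr ≈ 828 kN

Buckling occurs about the weak axis: I_min = h·b³/12 with b = 98.0 mm (the shorter side).
I_min = 155×98.0³/12 = 1.216×10^7 mm⁴
I = 1.216×10^7 mm⁴ = 1.216×10^-5 m⁴
Effective length L_e = K·L = 2 × 2.05 = 4.100 m
P_cr = π²EI / L_e² = π² × 116×10⁹ × 1.216×10^-5 / 4.100² = 8.280×10^5 N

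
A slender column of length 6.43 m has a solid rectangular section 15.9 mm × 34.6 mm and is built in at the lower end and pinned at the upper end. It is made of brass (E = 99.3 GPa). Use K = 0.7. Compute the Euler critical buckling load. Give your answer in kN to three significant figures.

Buckling occurs about the weak axis: I_min = h·b³/12 with b = 15.9 mm (the shorter side).
I_min = 34.6×15.9³/12 = 1.159×10^4 mm⁴
I = 1.159×10^4 mm⁴ = 1.159×10^-8 m⁴
Effective length L_e = K·L = 0.7 × 6.43 = 4.501 m
P_cr = π²EI / L_e² = π² × 99.3×10⁹ × 1.159×10^-8 / 4.501² = 560.7 N

P_cr ≈ 0.561 kN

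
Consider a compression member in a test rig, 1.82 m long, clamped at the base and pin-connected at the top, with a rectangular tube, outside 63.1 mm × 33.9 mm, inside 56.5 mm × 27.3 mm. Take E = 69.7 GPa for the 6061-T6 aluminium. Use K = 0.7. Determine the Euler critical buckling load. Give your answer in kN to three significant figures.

P_cr ≈ 46.2 kN

Weak-axis I_min = (h_o·b_o³ − h_i·b_i³)/12 with b_o = 33.9, b_i = 27.30 mm (shorter outer/inner sides).
I_min = (63.1×33.9³ − 56.50×27.30³)/12 = 1.091×10^5 mm⁴
I = 1.091×10^5 mm⁴ = 1.091×10^-7 m⁴
Effective length L_e = K·L = 0.7 × 1.82 = 1.274 m
P_cr = π²EI / L_e² = π² × 69.7×10⁹ × 1.091×10^-7 / 1.274² = 4.622×10^4 N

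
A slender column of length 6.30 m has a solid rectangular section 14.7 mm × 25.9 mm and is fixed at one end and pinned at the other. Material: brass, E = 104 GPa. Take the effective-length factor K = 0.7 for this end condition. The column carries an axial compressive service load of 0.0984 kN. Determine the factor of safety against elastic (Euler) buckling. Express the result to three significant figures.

n ≈ 3.68

Buckling occurs about the weak axis: I_min = h·b³/12 with b = 14.7 mm (the shorter side).
I_min = 25.9×14.7³/12 = 6.856×10^3 mm⁴
I = 6.856×10^3 mm⁴ = 6.856×10^-9 m⁴
Effective length L_e = K·L = 0.7 × 6.30 = 4.410 m
P_cr = π²EI / L_e² = π² × 104×10⁹ × 6.856×10^-9 / 4.410² = 361.8 N
Factor of safety n = P_cr / P = 0.36185 / 0.0984 = 3.68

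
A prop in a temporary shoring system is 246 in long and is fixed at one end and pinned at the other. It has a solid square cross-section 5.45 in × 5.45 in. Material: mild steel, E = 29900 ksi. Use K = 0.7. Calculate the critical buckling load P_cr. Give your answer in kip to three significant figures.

I = a⁴/12 = 5.45⁴/12 = 73.52 in⁴
Effective length L_e = K·L = 0.7 × 246 = 172.2 in
P_cr = π²EI / L_e² = π² × 29900×10³ × 73.52 / 172.2² = 7.317×10^5 lb

P_cr ≈ 732 kip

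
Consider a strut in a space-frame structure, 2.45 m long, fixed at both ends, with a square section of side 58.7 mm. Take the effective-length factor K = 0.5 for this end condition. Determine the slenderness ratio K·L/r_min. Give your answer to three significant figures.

λ ≈ 72.3

For a square r = a/√12 = 58.7/√12 = 16.95 mm
L_e = K·L = 0.5 × 2.45 m = 1.225 m = 1225.0 mm
λ = L_e / r_min = 1225.0 / 16.95 = 72.3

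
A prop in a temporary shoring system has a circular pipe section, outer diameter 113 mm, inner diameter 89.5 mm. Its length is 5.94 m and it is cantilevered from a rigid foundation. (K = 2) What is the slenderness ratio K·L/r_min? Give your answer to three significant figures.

λ ≈ 330

d_o = 113 mm, d_i = 89.5 mm
I = π(d_o⁴ − d_i⁴)/64 = π(113⁴ − 89.50⁴)/64 = 4.854×10^6 mm⁴
A = 3.738×10^3 mm²;  r_min = √(I/A) = √(4.854×10^6/3.738×10^3) = 36.04 mm
L_e = K·L = 2 × 5.94 m = 11.88 m = 11880 mm
λ = L_e / r_min = 11880 / 36.04 = 330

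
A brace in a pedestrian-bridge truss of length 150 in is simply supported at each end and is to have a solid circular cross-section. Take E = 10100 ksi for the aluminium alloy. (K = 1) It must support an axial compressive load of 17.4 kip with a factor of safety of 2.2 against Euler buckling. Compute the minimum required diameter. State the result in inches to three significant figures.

d ≈ 3.64 in

Required P_cr = n·P = 2.2 × 17.4 = 38.28 kip
L_e = K·L = 1 × 150 = 150.0 in
Required I = P_cr·L_e²/(π²E) = 3.828×10^4 × 150.0² / (π² × 1.01×10^7) = 8.640 in⁴
Solid circle: I = πd⁴/64  ⇒  d = (64I/π)^(1/4) = (64×8.640/π)^(1/4) = 3.64 in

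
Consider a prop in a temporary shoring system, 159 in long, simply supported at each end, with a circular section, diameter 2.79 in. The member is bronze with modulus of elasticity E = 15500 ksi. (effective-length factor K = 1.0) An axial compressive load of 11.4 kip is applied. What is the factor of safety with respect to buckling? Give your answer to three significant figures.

I = πd⁴/64 = π×2.79⁴/64 = 2.974 in⁴
Effective length L_e = K·L = 1 × 159 = 159.0 in
P_cr = π²EI / L_e² = π² × 15500×10³ × 2.974 / 159.0² = 1.800×10^4 lb
Factor of safety n = P_cr / P = 17.998 / 11.4 = 1.58

n ≈ 1.58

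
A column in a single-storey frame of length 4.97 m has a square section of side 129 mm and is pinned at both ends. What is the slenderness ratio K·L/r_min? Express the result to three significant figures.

λ ≈ 133

For a square r = a/√12 = 129/√12 = 37.24 mm
L_e = K·L = 1 × 4.97 m = 4.970 m = 4970.0 mm
λ = L_e / r_min = 4970.0 / 37.24 = 133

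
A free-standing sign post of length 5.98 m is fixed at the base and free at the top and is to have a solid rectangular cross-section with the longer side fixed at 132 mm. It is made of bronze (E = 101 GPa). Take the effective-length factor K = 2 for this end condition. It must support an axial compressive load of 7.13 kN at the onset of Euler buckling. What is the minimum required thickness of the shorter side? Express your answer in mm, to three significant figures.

L_e = K·L = 2 × 5.98 = 11.96 m
Required I = P_cr·L_e²/(π²E) = 7.130×10^3 × 11.96² / (π² × 1.01×10^11) = 1.023×10^-6 m⁴
I_req = 1.023×10^6 mm⁴
Rectangle, weak axis: I_min = h·b³/12 with h = 132 mm fixed  ⇒  b = (12I/h)^(1/3) = 45.3 mm

b ≈ 45.3 mm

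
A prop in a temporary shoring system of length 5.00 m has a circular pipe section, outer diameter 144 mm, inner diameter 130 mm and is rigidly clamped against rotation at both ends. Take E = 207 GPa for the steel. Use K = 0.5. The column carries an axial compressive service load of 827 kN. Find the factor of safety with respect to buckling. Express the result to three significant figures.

n ≈ 2.80

d_o = 144 mm, d_i = 130 mm
I = π(d_o⁴ − d_i⁴)/64 = π(144⁴ − 130.0⁴)/64 = 7.087×10^6 mm⁴
I = 7.087×10^6 mm⁴ = 7.087×10^-6 m⁴
Effective length L_e = K·L = 0.5 × 5.00 = 2.500 m
P_cr = π²EI / L_e² = π² × 207×10⁹ × 7.087×10^-6 / 2.500² = 2.317×10^6 N
Factor of safety n = P_cr / P = 2316.6 / 827 = 2.80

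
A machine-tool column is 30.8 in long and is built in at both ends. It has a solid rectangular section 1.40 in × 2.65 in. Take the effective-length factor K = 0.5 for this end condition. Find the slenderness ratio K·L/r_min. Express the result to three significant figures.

λ ≈ 38.1

Buckling occurs about the weak axis: I_min = h·b³/12 with b = 1.40 in (the shorter side).
I_min = 2.65×1.40³/12 = 0.6060 in⁴
A = 3.710 in²;  r_min = √(I/A) = √(0.6060/3.710) = 0.4041 in
L_e = K·L = 0.5 × 30.8 = 15.40 in
λ = L_e / r_min = 15.400 / 0.4041 = 38.1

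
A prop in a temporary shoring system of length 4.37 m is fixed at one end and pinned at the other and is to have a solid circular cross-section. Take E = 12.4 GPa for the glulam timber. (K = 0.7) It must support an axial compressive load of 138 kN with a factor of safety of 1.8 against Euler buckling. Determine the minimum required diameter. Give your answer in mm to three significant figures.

d ≈ 140 mm

Required P_cr = n·P = 1.8 × 138 = 248.4 kN
L_e = K·L = 0.7 × 4.37 = 3.059 m
Required I = P_cr·L_e²/(π²E) = 2.484×10^5 × 3.059² / (π² × 1.24×10^10) = 1.899×10^-5 m⁴
I_req = 1.899×10^7 mm⁴
Solid circle: I = πd⁴/64  ⇒  d = (64I/π)^(1/4) = (64×1.899×10^7/π)^(1/4) = 140 mm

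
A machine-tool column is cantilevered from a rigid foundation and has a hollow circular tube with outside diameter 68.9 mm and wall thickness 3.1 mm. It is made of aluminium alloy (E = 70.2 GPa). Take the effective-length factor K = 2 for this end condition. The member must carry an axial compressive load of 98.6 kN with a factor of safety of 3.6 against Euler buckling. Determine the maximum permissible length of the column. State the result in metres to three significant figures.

L_max ≈ 0.412 m

Inner diameter d_i = 68.9 − 2×3.1 = 62.70 mm
I = π(d_o⁴ − d_i⁴)/64 = π(68.9⁴ − 62.70⁴)/64 = 3.476×10^5 mm⁴
I = 3.476×10^-7 m⁴
Required critical load P_cr = n·P = 3.6 × 98.6 = 355.0 kN = 3.550×10^5 N
From P_cr = π²EI/(K·L)²:  L = (1/K)·√(π²EI/P_cr) = (1/2)·√(π²×7.02×10^10×3.476×10^-7/3.550×10^5)
L = 0.412 m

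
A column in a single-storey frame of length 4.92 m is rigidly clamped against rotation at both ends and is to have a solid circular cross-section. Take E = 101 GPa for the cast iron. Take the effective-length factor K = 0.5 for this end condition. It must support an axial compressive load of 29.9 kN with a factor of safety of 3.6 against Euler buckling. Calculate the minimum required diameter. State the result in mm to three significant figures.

d ≈ 60.4 mm

Required P_cr = n·P = 3.6 × 29.9 = 107.6 kN
L_e = K·L = 0.5 × 4.92 = 2.460 m
Required I = P_cr·L_e²/(π²E) = 1.076×10^5 × 2.460² / (π² × 1.01×10^11) = 6.535×10^-7 m⁴
I_req = 6.535×10^5 mm⁴
Solid circle: I = πd⁴/64  ⇒  d = (64I/π)^(1/4) = (64×6.535×10^5/π)^(1/4) = 60.4 mm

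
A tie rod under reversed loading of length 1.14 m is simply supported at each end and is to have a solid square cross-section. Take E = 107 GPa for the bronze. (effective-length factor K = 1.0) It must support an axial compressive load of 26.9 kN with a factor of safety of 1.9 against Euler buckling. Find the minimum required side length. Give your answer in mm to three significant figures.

Required P_cr = n·P = 1.9 × 26.9 = 51.11 kN
L_e = K·L = 1 × 1.14 = 1.140 m
Required I = P_cr·L_e²/(π²E) = 5.111×10^4 × 1.140² / (π² × 1.07×10^11) = 6.290×10^-8 m⁴
I_req = 6.290×10^4 mm⁴
Solid square: I = a⁴/12  ⇒  a = (12I)^(1/4) = (12×6.290×10^4)^(1/4) = 29.5 mm

a ≈ 29.5 mm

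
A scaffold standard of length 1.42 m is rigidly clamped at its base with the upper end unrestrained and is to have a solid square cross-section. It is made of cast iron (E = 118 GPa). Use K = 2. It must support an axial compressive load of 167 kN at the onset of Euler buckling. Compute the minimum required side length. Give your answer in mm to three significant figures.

L_e = K·L = 2 × 1.42 = 2.840 m
Required I = P_cr·L_e²/(π²E) = 1.670×10^5 × 2.840² / (π² × 1.18×10^11) = 1.157×10^-6 m⁴
I_req = 1.157×10^6 mm⁴
Solid square: I = a⁴/12  ⇒  a = (12I)^(1/4) = (12×1.157×10^6)^(1/4) = 61.0 mm

a ≈ 61.0 mm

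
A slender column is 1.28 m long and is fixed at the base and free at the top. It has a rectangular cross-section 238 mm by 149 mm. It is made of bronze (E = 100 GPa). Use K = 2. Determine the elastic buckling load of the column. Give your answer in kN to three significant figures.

Buckling occurs about the weak axis: I_min = h·b³/12 with b = 149 mm (the shorter side).
I_min = 238×149³/12 = 6.561×10^7 mm⁴
I = 6.561×10^7 mm⁴ = 6.561×10^-5 m⁴
Effective length L_e = K·L = 2 × 1.28 = 2.560 m
P_cr = π²EI / L_e² = π² × 100×10⁹ × 6.561×10^-5 / 2.560² = 9.880×10^6 N

P_cr ≈ 9880 kN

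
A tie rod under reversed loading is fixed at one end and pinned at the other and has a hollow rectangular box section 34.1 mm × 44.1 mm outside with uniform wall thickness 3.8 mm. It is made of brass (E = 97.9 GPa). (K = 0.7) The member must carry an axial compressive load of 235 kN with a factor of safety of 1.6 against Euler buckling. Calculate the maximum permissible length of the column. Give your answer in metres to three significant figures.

L_max ≈ 0.684 m

Inner dimensions: h_i = 44.1 − 2×3.8 = 36.50 mm, b_i = 34.1 − 2×3.8 = 26.50 mm
Weak-axis I_min = (h_o·b_o³ − h_i·b_i³)/12 with b_o = 34.1, b_i = 26.50 mm (shorter outer/inner sides).
I_min = (44.1×34.1³ − 36.50×26.50³)/12 = 8.912×10^4 mm⁴
I = 8.912×10^-8 m⁴
Required critical load P_cr = n·P = 1.6 × 235 = 376.0 kN = 3.760×10^5 N
From P_cr = π²EI/(K·L)²:  L = (1/K)·√(π²EI/P_cr) = (1/0.7)·√(π²×9.79×10^10×8.912×10^-8/3.760×10^5)
L = 0.684 m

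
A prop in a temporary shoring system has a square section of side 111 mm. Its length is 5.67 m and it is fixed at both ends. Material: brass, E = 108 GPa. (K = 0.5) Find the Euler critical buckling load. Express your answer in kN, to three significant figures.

P_cr ≈ 1680 kN

I = a⁴/12 = 111⁴/12 = 1.265×10^7 mm⁴
I = 1.265×10^7 mm⁴ = 1.265×10^-5 m⁴
Effective length L_e = K·L = 0.5 × 5.67 = 2.835 m
P_cr = π²EI / L_e² = π² × 108×10⁹ × 1.265×10^-5 / 2.835² = 1.678×10^6 N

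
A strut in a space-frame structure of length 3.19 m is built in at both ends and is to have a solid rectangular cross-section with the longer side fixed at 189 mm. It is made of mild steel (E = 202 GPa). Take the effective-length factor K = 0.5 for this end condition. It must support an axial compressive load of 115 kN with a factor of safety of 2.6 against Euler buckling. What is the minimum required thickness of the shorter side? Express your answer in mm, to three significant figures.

b ≈ 28.9 mm

Required P_cr = n·P = 2.6 × 115 = 299.0 kN
L_e = K·L = 0.5 × 3.19 = 1.595 m
Required I = P_cr·L_e²/(π²E) = 2.990×10^5 × 1.595² / (π² × 2.02×10^11) = 3.815×10^-7 m⁴
I_req = 3.815×10^5 mm⁴
Rectangle, weak axis: I_min = h·b³/12 with h = 189 mm fixed  ⇒  b = (12I/h)^(1/3) = 28.9 mm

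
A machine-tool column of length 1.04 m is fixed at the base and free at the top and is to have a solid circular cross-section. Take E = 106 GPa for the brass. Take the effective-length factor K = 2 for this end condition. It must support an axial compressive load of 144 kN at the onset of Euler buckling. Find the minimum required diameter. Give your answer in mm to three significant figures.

d ≈ 59.0 mm

L_e = K·L = 2 × 1.04 = 2.080 m
Required I = P_cr·L_e²/(π²E) = 1.440×10^5 × 2.080² / (π² × 1.06×10^11) = 5.955×10^-7 m⁴
I_req = 5.955×10^5 mm⁴
Solid circle: I = πd⁴/64  ⇒  d = (64I/π)^(1/4) = (64×5.955×10^5/π)^(1/4) = 59.0 mm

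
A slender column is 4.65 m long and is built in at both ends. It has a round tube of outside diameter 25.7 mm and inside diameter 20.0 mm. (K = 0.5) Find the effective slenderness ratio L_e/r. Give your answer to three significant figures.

λ ≈ 286

d_o = 25.7 mm, d_i = 20.0 mm
I = π(d_o⁴ − d_i⁴)/64 = π(25.7⁴ − 20.00⁴)/64 = 1.356×10^4 mm⁴
A = 204.6 mm²;  r_min = √(I/A) = √(1.356×10^4/204.6) = 8.141 mm
L_e = K·L = 0.5 × 4.65 m = 2.325 m = 2325.0 mm
λ = L_e / r_min = 2325.0 / 8.141 = 286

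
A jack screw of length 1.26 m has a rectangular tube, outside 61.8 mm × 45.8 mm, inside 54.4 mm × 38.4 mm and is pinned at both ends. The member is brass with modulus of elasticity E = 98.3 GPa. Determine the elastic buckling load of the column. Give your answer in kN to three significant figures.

Weak-axis I_min = (h_o·b_o³ − h_i·b_i³)/12 with b_o = 45.8, b_i = 38.40 mm (shorter outer/inner sides).
I_min = (61.8×45.8³ − 54.40×38.40³)/12 = 2.381×10^5 mm⁴
I = 2.381×10^5 mm⁴ = 2.381×10^-7 m⁴
Effective length L_e = K·L = 1 × 1.26 = 1.260 m
P_cr = π²EI / L_e² = π² × 98.3×10⁹ × 2.381×10^-7 / 1.260² = 1.455×10^5 N

P_cr ≈ 145 kN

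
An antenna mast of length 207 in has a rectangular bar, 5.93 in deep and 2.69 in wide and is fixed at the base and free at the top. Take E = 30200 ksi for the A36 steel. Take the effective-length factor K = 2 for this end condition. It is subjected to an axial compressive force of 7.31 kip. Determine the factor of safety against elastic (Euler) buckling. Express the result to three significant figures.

Buckling occurs about the weak axis: I_min = h·b³/12 with b = 2.69 in (the shorter side).
I_min = 5.93×2.69³/12 = 9.619 in⁴
Effective length L_e = K·L = 2 × 207 = 414.0 in
P_cr = π²EI / L_e² = π² × 30200×10³ × 9.619 / 414.0² = 1.673×10^4 lb
Factor of safety n = P_cr / P = 16.728 / 7.31 = 2.29

n ≈ 2.29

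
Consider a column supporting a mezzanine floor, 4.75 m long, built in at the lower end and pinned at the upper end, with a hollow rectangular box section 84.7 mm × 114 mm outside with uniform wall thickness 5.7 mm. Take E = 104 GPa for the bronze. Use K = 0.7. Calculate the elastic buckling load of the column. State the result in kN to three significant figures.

Inner dimensions: h_i = 114 − 2×5.7 = 102.6 mm, b_i = 84.7 − 2×5.7 = 73.30 mm
Weak-axis I_min = (h_o·b_o³ − h_i·b_i³)/12 with b_o = 84.7, b_i = 73.30 mm (shorter outer/inner sides).
I_min = (114×84.7³ − 102.6×73.30³)/12 = 2.405×10^6 mm⁴
I = 2.405×10^6 mm⁴ = 2.405×10^-6 m⁴
Effective length L_e = K·L = 0.7 × 4.75 = 3.325 m
P_cr = π²EI / L_e² = π² × 104×10⁹ × 2.405×10^-6 / 3.325² = 2.233×10^5 N

P_cr ≈ 223 kN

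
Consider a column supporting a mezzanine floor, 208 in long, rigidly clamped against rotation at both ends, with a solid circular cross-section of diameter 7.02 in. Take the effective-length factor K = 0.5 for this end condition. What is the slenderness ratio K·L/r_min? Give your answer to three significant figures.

λ ≈ 59.3

For a solid circle r = d/4 = 7.02/4 = 1.755 in
L_e = K·L = 0.5 × 208 = 104.0 in
λ = L_e / r_min = 104.00 / 1.755 = 59.3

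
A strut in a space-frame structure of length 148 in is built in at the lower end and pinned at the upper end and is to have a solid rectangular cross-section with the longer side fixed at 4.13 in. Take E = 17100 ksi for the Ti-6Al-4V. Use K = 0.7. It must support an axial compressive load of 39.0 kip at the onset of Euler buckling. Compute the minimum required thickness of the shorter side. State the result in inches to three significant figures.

b ≈ 1.93 in

L_e = K·L = 0.7 × 148 = 103.6 in
Required I = P_cr·L_e²/(π²E) = 3.900×10^4 × 103.6² / (π² × 1.71×10^7) = 2.480 in⁴
Rectangle, weak axis: I_min = h·b³/12 with h = 4.13 in fixed  ⇒  b = (12I/h)^(1/3) = 1.93 in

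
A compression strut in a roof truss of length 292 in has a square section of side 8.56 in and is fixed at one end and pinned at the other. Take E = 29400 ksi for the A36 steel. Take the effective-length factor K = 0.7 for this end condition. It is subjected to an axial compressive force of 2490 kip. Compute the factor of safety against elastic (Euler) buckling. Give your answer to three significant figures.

I = a⁴/12 = 8.56⁴/12 = 447.4 in⁴
Effective length L_e = K·L = 0.7 × 292 = 204.4 in
P_cr = π²EI / L_e² = π² × 29400×10³ × 447.4 / 204.4² = 3.107×10^6 lb
Factor of safety n = P_cr / P = 3107.4 / 2490 = 1.25

n ≈ 1.25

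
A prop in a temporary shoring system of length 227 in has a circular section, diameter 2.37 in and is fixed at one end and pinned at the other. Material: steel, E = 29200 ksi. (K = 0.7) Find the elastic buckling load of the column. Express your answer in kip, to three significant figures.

I = πd⁴/64 = π×2.37⁴/64 = 1.549 in⁴
Effective length L_e = K·L = 0.7 × 227 = 158.9 in
P_cr = π²EI / L_e² = π² × 29200×10³ × 1.549 / 158.9² = 1.768×10^4 lb

P_cr ≈ 17.7 kip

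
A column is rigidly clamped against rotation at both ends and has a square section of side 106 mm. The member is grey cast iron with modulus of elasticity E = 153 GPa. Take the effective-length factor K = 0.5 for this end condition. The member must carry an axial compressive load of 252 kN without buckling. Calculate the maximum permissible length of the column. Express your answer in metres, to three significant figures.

I = a⁴/12 = 106⁴/12 = 1.052×10^7 mm⁴
I = 1.052×10^-5 m⁴
At the buckling limit P_cr = P = 2.520×10^5 N
From P_cr = π²EI/(K·L)²:  L = (1/K)·√(π²EI/P_cr) = (1/0.5)·√(π²×1.53×10^11×1.052×10^-5/2.520×10^5)
L = 15.9 m

L_max ≈ 15.9 m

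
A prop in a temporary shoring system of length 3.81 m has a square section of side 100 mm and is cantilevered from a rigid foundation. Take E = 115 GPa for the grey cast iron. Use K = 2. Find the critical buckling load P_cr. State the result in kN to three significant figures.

P_cr ≈ 163 kN

I = a⁴/12 = 100⁴/12 = 8.333×10^6 mm⁴
I = 8.333×10^6 mm⁴ = 8.333×10^-6 m⁴
Effective length L_e = K·L = 2 × 3.81 = 7.620 m
P_cr = π²EI / L_e² = π² × 115×10⁹ × 8.333×10^-6 / 7.620² = 1.629×10^5 N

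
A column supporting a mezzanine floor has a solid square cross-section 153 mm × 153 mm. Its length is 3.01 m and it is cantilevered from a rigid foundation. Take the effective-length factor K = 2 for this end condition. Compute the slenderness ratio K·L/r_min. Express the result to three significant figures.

λ ≈ 136

For a square r = a/√12 = 153/√12 = 44.17 mm
L_e = K·L = 2 × 3.01 m = 6.020 m = 6020.0 mm
λ = L_e / r_min = 6020.0 / 44.17 = 136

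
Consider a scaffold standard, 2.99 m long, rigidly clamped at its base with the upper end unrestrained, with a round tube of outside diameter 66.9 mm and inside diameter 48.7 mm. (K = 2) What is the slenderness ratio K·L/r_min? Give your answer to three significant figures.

d_o = 66.9 mm, d_i = 48.7 mm
I = π(d_o⁴ − d_i⁴)/64 = π(66.9⁴ − 48.70⁴)/64 = 7.072×10^5 mm⁴
A = 1.652×10^3 mm²;  r_min = √(I/A) = √(7.072×10^5/1.652×10^3) = 20.69 mm
L_e = K·L = 2 × 2.99 m = 5.980 m = 5980.0 mm
λ = L_e / r_min = 5980.0 / 20.69 = 289

λ ≈ 289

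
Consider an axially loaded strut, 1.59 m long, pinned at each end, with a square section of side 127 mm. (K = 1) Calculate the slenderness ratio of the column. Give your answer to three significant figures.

For a square r = a/√12 = 127/√12 = 36.66 mm
L_e = K·L = 1 × 1.59 m = 1.590 m = 1590.0 mm
λ = L_e / r_min = 1590.0 / 36.66 = 43.4

λ ≈ 43.4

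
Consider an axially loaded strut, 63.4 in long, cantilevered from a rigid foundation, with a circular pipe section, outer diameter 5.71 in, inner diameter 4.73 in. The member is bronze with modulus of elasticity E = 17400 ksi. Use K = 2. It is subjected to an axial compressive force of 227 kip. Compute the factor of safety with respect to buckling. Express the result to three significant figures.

d_o = 5.71 in, d_i = 4.73 in
I = π(d_o⁴ − d_i⁴)/64 = π(5.71⁴ − 4.730⁴)/64 = 27.61 in⁴
Effective length L_e = K·L = 2 × 63.4 = 126.8 in
P_cr = π²EI / L_e² = π² × 17400×10³ × 27.61 / 126.8² = 2.949×10^5 lb
Factor of safety n = P_cr / P = 294.91 / 227 = 1.30

n ≈ 1.30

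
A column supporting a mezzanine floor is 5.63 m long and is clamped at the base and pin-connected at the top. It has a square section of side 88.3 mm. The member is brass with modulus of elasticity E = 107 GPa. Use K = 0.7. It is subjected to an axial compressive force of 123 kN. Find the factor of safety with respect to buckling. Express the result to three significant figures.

n ≈ 2.80

I = a⁴/12 = 88.3⁴/12 = 5.066×10^6 mm⁴
I = 5.066×10^6 mm⁴ = 5.066×10^-6 m⁴
Effective length L_e = K·L = 0.7 × 5.63 = 3.941 m
P_cr = π²EI / L_e² = π² × 107×10⁹ × 5.066×10^-6 / 3.941² = 3.445×10^5 N
Factor of safety n = P_cr / P = 344.45 / 123 = 2.80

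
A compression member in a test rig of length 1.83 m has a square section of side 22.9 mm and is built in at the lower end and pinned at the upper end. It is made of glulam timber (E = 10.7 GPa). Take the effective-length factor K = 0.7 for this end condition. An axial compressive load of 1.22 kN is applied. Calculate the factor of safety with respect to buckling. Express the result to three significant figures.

n ≈ 1.21

I = a⁴/12 = 22.9⁴/12 = 2.292×10^4 mm⁴
I = 2.292×10^4 mm⁴ = 2.292×10^-8 m⁴
Effective length L_e = K·L = 0.7 × 1.83 = 1.281 m
P_cr = π²EI / L_e² = π² × 10.7×10⁹ × 2.292×10^-8 / 1.281² = 1.475×10^3 N
Factor of safety n = P_cr / P = 1.4748 / 1.22 = 1.21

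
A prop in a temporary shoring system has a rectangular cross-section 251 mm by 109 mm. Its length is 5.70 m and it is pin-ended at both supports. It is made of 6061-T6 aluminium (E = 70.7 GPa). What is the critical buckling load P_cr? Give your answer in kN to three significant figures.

P_cr ≈ 582 kN

Buckling occurs about the weak axis: I_min = h·b³/12 with b = 109 mm (the shorter side).
I_min = 251×109³/12 = 2.709×10^7 mm⁴
I = 2.709×10^7 mm⁴ = 2.709×10^-5 m⁴
Effective length L_e = K·L = 1 × 5.70 = 5.700 m
P_cr = π²EI / L_e² = π² × 70.7×10⁹ × 2.709×10^-5 / 5.700² = 5.818×10^5 N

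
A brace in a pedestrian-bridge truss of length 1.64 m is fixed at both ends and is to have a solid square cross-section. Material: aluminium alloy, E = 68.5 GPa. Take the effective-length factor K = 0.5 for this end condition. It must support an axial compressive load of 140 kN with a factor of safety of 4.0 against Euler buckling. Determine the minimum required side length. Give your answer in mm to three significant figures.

Required P_cr = n·P = 4.0 × 140 = 560.0 kN
L_e = K·L = 0.5 × 1.64 = 0.8200 m
Required I = P_cr·L_e²/(π²E) = 5.600×10^5 × 0.8200² / (π² × 6.85×10^10) = 5.570×10^-7 m⁴
I_req = 5.570×10^5 mm⁴
Solid square: I = a⁴/12  ⇒  a = (12I)^(1/4) = (12×5.570×10^5)^(1/4) = 50.8 mm

a ≈ 50.8 mm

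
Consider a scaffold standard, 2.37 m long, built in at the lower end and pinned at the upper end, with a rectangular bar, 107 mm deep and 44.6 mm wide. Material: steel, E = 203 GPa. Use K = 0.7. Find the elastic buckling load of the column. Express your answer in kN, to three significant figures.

P_cr ≈ 576 kN

Buckling occurs about the weak axis: I_min = h·b³/12 with b = 44.6 mm (the shorter side).
I_min = 107×44.6³/12 = 7.911×10^5 mm⁴
I = 7.911×10^5 mm⁴ = 7.911×10^-7 m⁴
Effective length L_e = K·L = 0.7 × 2.37 = 1.659 m
P_cr = π²EI / L_e² = π² × 203×10⁹ × 7.911×10^-7 / 1.659² = 5.759×10^5 N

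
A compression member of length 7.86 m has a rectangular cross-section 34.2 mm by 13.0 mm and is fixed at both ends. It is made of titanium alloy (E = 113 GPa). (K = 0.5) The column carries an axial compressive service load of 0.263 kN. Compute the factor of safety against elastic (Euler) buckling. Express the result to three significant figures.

n ≈ 1.72

Buckling occurs about the weak axis: I_min = h·b³/12 with b = 13.0 mm (the shorter side).
I_min = 34.2×13.0³/12 = 6.261×10^3 mm⁴
I = 6.261×10^3 mm⁴ = 6.261×10^-9 m⁴
Effective length L_e = K·L = 0.5 × 7.86 = 3.930 m
P_cr = π²EI / L_e² = π² × 113×10⁹ × 6.261×10^-9 / 3.930² = 452.1 N
Factor of safety n = P_cr / P = 0.45213 / 0.263 = 1.72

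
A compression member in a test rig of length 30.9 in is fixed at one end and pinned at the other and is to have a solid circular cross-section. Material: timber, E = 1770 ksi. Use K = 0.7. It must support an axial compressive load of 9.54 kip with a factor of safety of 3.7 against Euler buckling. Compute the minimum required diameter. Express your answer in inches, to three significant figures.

d ≈ 2.09 in

Required P_cr = n·P = 3.7 × 9.54 = 35.30 kip
L_e = K·L = 0.7 × 30.9 = 21.63 in
Required I = P_cr·L_e²/(π²E) = 3.530×10^4 × 21.63² / (π² × 1.77×10^6) = 0.9453 in⁴
Solid circle: I = πd⁴/64  ⇒  d = (64I/π)^(1/4) = (64×0.9453/π)^(1/4) = 2.09 in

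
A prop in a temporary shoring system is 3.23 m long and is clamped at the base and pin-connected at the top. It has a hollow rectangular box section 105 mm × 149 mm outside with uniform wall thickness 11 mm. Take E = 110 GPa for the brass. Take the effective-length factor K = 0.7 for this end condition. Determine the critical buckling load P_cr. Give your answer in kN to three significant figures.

P_cr ≈ 1770 kN

Inner dimensions: h_i = 149 − 2×11 = 127.0 mm, b_i = 105 − 2×11 = 83.00 mm
Weak-axis I_min = (h_o·b_o³ − h_i·b_i³)/12 with b_o = 105, b_i = 83.00 mm (shorter outer/inner sides).
I_min = (149×105³ − 127.0×83.00³)/12 = 8.322×10^6 mm⁴
I = 8.322×10^6 mm⁴ = 8.322×10^-6 m⁴
Effective length L_e = K·L = 0.7 × 3.23 = 2.261 m
P_cr = π²EI / L_e² = π² × 110×10⁹ × 8.322×10^-6 / 2.261² = 1.767×10^6 N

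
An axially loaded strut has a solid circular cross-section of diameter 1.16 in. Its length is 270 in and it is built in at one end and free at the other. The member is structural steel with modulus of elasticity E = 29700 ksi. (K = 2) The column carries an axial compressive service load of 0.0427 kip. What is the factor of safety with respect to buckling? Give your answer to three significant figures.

n ≈ 2.09

I = πd⁴/64 = π×1.16⁴/64 = 8.888×10^-2 in⁴
Effective length L_e = K·L = 2 × 270 = 540.0 in
P_cr = π²EI / L_e² = π² × 29700×10³ × 8.888×10^-2 / 540.0² = 89.35 lb
Factor of safety n = P_cr / P = 0.089345 / 0.0427 = 2.09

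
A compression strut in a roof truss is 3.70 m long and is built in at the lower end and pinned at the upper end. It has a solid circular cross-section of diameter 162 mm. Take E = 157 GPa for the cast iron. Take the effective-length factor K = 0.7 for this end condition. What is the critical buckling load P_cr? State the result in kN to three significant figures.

I = πd⁴/64 = π×162⁴/64 = 3.381×10^7 mm⁴
I = 3.381×10^7 mm⁴ = 3.381×10^-5 m⁴
Effective length L_e = K·L = 0.7 × 3.70 = 2.590 m
P_cr = π²EI / L_e² = π² × 157×10⁹ × 3.381×10^-5 / 2.590² = 7.810×10^6 N

P_cr ≈ 7810 kN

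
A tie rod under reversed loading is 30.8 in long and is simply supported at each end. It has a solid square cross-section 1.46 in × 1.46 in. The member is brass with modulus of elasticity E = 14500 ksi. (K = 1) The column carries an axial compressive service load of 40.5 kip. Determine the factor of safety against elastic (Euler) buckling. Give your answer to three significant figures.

I = a⁴/12 = 1.46⁴/12 = 0.3786 in⁴
Effective length L_e = K·L = 1 × 30.8 = 30.80 in
P_cr = π²EI / L_e² = π² × 14500×10³ × 0.3786 / 30.80² = 5.712×10^4 lb
Factor of safety n = P_cr / P = 57.121 / 40.5 = 1.41

n ≈ 1.41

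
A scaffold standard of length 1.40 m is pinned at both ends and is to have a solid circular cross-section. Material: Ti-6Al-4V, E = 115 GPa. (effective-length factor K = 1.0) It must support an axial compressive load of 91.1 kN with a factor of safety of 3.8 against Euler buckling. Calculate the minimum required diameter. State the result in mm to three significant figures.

Required P_cr = n·P = 3.8 × 91.1 = 346.2 kN
L_e = K·L = 1 × 1.40 = 1.400 m
Required I = P_cr·L_e²/(π²E) = 3.462×10^5 × 1.400² / (π² × 1.15×10^11) = 5.978×10^-7 m⁴
I_req = 5.978×10^5 mm⁴
Solid circle: I = πd⁴/64  ⇒  d = (64I/π)^(1/4) = (64×5.978×10^5/π)^(1/4) = 59.1 mm

d ≈ 59.1 mm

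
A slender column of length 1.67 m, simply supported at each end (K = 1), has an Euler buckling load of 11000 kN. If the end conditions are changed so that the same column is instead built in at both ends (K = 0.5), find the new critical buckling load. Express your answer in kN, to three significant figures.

P_cr ≈ 44000 kN

P_cr ∝ 1/K², so P_cr,new = P_cr,old × (K_old/K_new)² = 11000 × (1/0.5)²
= 11000 × 4.000 = 44000 kN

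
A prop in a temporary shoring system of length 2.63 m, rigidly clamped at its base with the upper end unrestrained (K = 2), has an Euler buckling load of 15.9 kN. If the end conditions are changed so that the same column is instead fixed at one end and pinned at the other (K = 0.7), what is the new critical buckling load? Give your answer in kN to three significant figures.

P_cr ∝ 1/K², so P_cr,new = P_cr,old × (K_old/K_new)² = 15.9 × (2/0.7)²
= 15.9 × 8.163 = 130 kN

P_cr ≈ 130 kN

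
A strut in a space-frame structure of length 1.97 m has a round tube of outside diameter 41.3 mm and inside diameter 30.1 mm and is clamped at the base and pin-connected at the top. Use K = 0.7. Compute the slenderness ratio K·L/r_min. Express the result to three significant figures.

λ ≈ 108

d_o = 41.3 mm, d_i = 30.1 mm
I = π(d_o⁴ − d_i⁴)/64 = π(41.3⁴ − 30.10⁴)/64 = 1.025×10^5 mm⁴
A = 628.1 mm²;  r_min = √(I/A) = √(1.025×10^5/628.1) = 12.78 mm
L_e = K·L = 0.7 × 1.97 m = 1.379 m = 1379.0 mm
λ = L_e / r_min = 1379.0 / 12.78 = 108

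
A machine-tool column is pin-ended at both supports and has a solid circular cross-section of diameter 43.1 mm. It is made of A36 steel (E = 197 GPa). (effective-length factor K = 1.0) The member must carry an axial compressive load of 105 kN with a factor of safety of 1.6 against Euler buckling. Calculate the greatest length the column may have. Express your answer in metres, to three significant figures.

I = πd⁴/64 = π×43.1⁴/64 = 1.694×10^5 mm⁴
I = 1.694×10^-7 m⁴
Required critical load P_cr = n·P = 1.6 × 105 = 168.0 kN = 1.680×10^5 N
From P_cr = π²EI/(K·L)²:  L = (1/K)·√(π²EI/P_cr) = (1/1)·√(π²×1.97×10^11×1.694×10^-7/1.680×10^5)
L = 1.40 m

L_max ≈ 1.40 m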